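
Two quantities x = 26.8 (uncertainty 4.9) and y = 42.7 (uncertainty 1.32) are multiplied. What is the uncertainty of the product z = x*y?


For a product z = x*y, the relative uncertainty is:
uz/z = sqrt((ux/x)^2 + (uy/y)^2)
Relative uncertainties: ux/x = 4.9/26.8 = 0.182836
uy/y = 1.32/42.7 = 0.030913
z = 26.8 * 42.7 = 1144.4
uz = 1144.4 * sqrt(0.182836^2 + 0.030913^2) = 212.2

212.2


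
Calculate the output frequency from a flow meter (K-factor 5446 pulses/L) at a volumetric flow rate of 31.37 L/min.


Frequency = K * Q / 60 (converting L/min to L/s).
f = 5446 * 31.37 / 60
f = 170841.02 / 60
f = 2847.35 Hz

2847.35 Hz


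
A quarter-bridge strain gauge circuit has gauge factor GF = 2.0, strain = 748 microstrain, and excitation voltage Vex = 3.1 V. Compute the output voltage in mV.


Quarter bridge output: Vout = (GF * epsilon * Vex) / 4.
Vout = (2.0 * 748e-6 * 3.1) / 4
Vout = 0.0046376 / 4 V
Vout = 0.0011594 V = 1.1594 mV

1.1594 mV


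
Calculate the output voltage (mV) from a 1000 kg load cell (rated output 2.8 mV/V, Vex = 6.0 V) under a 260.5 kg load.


Vout = rated_output * Vex * (load / capacity).
Vout = 2.8 * 6.0 * (260.5 / 1000)
Vout = 2.8 * 6.0 * 0.2605
Vout = 4.376 mV

4.376 mV


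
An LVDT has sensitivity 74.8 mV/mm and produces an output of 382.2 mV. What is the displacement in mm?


Displacement = Vout / sensitivity.
d = 382.2 / 74.8
d = 5.11 mm

5.11 mm


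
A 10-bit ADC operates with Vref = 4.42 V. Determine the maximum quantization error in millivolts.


The maximum quantization error is +/- LSB/2.
LSB = Vref / 2^n = 4.42 / 1024 = 0.00431641 V
Max error = LSB / 2 = 0.00431641 / 2 = 0.0021582 V
Max error = 2.1582 mV

2.1582 mV


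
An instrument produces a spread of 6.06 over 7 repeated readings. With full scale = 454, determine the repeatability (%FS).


Repeatability = (spread / full scale) * 100%.
R = (6.06 / 454) * 100
R = 1.335 %FS

1.335 %FS


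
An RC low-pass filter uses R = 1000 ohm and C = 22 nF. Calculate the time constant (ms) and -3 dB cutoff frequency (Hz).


Time constant: tau = R * C.
tau = 1000 * 2.20e-08 = 2.2e-05 s
tau = 0.022 ms
Cutoff frequency: fc = 1 / (2*pi*R*C).
fc = 1 / (2*pi*2.2e-05) = 7234.32 Hz

tau = 0.022 ms, fc = 7234.32 Hz


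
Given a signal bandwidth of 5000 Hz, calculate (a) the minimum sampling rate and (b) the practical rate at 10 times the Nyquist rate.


By Nyquist theorem, fs_min = 2 * fmax.
fs_min = 2 * 5000 = 10000 Hz
Practical rate = 10 * fs_min = 10 * 10000 = 100000 Hz

fs_min = 10000 Hz, fs_practical = 100000 Hz


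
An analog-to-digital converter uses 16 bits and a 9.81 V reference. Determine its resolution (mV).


The resolution (LSB) of an ADC is Vref / 2^n.
LSB = 9.81 / 2^16
LSB = 9.81 / 65536
LSB = 0.00014969 V = 0.14968872 mV

0.14968872 mV


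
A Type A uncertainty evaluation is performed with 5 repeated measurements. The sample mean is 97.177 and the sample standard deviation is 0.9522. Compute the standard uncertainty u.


The standard uncertainty for Type A evaluation is u = s / sqrt(n).
u = 0.9522 / sqrt(5)
u = 0.9522 / 2.2361
u = 0.4258

0.4258


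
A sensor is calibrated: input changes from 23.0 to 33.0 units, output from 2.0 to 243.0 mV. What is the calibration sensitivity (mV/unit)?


Sensitivity = (y2 - y1) / (x2 - x1).
S = (243.0 - 2.0) / (33.0 - 23.0)
S = 241.0 / 10.0
S = 24.1 mV/unit

24.1 mV/unit


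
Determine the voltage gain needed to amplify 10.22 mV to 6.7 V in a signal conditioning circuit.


Gain = Vout / Vin (converting to same units).
G = 6.7 V / 10.22 mV
G = 6700.0 mV / 10.22 mV
G = 655.58

655.58


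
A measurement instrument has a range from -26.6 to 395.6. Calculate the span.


Span = upper range - lower range.
Span = 395.6 - (-26.6)
Span = 422.2

422.2


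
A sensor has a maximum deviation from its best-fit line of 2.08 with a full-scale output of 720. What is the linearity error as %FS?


Linearity error = (max deviation / full scale) * 100%.
Linearity = (2.08 / 720) * 100
Linearity = 0.289 %FS

0.289 %FS


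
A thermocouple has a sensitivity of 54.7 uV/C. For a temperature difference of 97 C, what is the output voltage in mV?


The thermocouple output V = sensitivity * dT.
V = 54.7 uV/C * 97 C
V = 5305.9 uV
V = 5.306 mV

5.306 mV


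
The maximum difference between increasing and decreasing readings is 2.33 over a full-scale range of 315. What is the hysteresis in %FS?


Hysteresis = (max difference / full scale) * 100%.
H = (2.33 / 315) * 100
H = 0.74 %FS

0.74 %FS


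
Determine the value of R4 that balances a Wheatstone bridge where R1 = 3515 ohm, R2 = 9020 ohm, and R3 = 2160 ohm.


At balance: R1*R4 = R2*R3, so R4 = R2*R3/R1.
R4 = 9020 * 2160 / 3515
R4 = 19483200 / 3515
R4 = 5542.87 ohm

5542.87 ohm


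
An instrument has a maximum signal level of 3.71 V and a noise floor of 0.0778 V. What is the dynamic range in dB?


Dynamic range = 20 * log10(Vmax / Vnoise).
DR = 20 * log10(3.71 / 0.0778)
DR = 20 * log10(47.69)
DR = 33.57 dB

33.57 dB


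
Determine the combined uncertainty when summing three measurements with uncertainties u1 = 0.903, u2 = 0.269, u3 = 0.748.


For a sum of independent quantities, uc = sqrt(u1^2 + u2^2 + u3^2).
uc = sqrt(0.903^2 + 0.269^2 + 0.748^2)
uc = sqrt(0.815409 + 0.072361 + 0.559504)
uc = 1.203

1.203


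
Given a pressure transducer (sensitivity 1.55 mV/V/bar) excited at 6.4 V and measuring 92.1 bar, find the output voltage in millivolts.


Output = sensitivity * Vex * P.
Vout = 1.55 * 6.4 * 92.1
Vout = 9.92 * 92.1
Vout = 913.63 mV

913.63 mV


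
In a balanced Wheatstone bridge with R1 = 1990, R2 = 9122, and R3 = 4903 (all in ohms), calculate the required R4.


At balance: R1*R4 = R2*R3, so R4 = R2*R3/R1.
R4 = 9122 * 4903 / 1990
R4 = 44725166 / 1990
R4 = 22474.96 ohm

22474.96 ohm


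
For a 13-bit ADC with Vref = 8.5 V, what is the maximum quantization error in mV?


The maximum quantization error is +/- LSB/2.
LSB = Vref / 2^n = 8.5 / 8192 = 0.0010376 V
Max error = LSB / 2 = 0.0010376 / 2 = 0.0005188 V
Max error = 0.5188 mV

0.5188 mV


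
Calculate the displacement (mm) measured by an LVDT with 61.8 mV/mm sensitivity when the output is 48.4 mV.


Displacement = Vout / sensitivity.
d = 48.4 / 61.8
d = 0.783 mm

0.783 mm


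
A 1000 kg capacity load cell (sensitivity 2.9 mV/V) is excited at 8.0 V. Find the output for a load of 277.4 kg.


Vout = rated_output * Vex * (load / capacity).
Vout = 2.9 * 8.0 * (277.4 / 1000)
Vout = 2.9 * 8.0 * 0.2774
Vout = 6.436 mV

6.436 mV


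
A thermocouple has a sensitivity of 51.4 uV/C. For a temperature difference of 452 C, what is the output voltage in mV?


The thermocouple output V = sensitivity * dT.
V = 51.4 uV/C * 452 C
V = 23232.8 uV
V = 23.233 mV

23.233 mV


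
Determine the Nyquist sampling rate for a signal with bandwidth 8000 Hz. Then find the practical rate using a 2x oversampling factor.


By Nyquist theorem, fs_min = 2 * fmax.
fs_min = 2 * 8000 = 16000 Hz
Practical rate = 2 * fs_min = 2 * 16000 = 32000 Hz

fs_min = 16000 Hz, fs_practical = 32000 Hz


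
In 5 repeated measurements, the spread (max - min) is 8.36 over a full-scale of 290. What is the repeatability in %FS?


Repeatability = (spread / full scale) * 100%.
R = (8.36 / 290) * 100
R = 2.883 %FS

2.883 %FS


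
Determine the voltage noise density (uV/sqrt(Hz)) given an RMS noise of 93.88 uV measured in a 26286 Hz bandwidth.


Noise spectral density = Vrms / sqrt(BW).
NSD = 93.88 / sqrt(26286)
NSD = 93.88 / 162.1296
NSD = 0.579 uV/sqrt(Hz)

0.579 uV/sqrt(Hz)


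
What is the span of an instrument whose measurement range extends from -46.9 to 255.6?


Span = upper range - lower range.
Span = 255.6 - (-46.9)
Span = 302.5

302.5


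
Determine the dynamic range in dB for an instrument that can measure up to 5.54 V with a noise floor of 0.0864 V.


Dynamic range = 20 * log10(Vmax / Vnoise).
DR = 20 * log10(5.54 / 0.0864)
DR = 20 * log10(64.12)
DR = 36.14 dB

36.14 dB


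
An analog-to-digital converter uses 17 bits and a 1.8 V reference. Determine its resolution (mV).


The resolution (LSB) of an ADC is Vref / 2^n.
LSB = 1.8 / 2^17
LSB = 1.8 / 131072
LSB = 1.373e-05 V = 0.01373291 mV

0.01373291 mV


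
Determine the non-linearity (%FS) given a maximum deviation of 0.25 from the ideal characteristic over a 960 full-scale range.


Linearity error = (max deviation / full scale) * 100%.
Linearity = (0.25 / 960) * 100
Linearity = 0.026 %FS

0.026 %FS


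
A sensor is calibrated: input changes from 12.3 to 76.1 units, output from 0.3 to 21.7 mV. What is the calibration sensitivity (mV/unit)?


Sensitivity = (y2 - y1) / (x2 - x1).
S = (21.7 - 0.3) / (76.1 - 12.3)
S = 21.4 / 63.8
S = 0.3354 mV/unit

0.3354 mV/unit


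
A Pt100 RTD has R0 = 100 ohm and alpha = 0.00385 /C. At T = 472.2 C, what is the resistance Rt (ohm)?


The RTD equation: Rt = R0 * (1 + alpha * T).
Rt = 100 * (1 + 0.00385 * 472.2)
Rt = 100 * (1 + 1.81797)
Rt = 100 * 2.81797
Rt = 281.797 ohm

281.797 ohm


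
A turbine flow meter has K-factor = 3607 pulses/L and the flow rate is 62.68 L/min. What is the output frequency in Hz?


Frequency = K * Q / 60 (converting L/min to L/s).
f = 3607 * 62.68 / 60
f = 226086.76 / 60
f = 3768.11 Hz

3768.11 Hz


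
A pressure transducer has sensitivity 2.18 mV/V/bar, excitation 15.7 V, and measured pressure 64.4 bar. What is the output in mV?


Output = sensitivity * Vex * P.
Vout = 2.18 * 15.7 * 64.4
Vout = 34.226 * 64.4
Vout = 2204.15 mV

2204.15 mV


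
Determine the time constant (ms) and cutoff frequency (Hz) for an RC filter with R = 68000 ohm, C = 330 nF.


Time constant: tau = R * C.
tau = 68000 * 3.30e-07 = 0.02244 s
tau = 22.44 ms
Cutoff frequency: fc = 1 / (2*pi*R*C).
fc = 1 / (2*pi*0.02244) = 7.09 Hz

tau = 22.44 ms, fc = 7.09 Hz


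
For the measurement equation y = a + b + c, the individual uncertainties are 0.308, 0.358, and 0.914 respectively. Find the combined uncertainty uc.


For a sum of independent quantities, uc = sqrt(u1^2 + u2^2 + u3^2).
uc = sqrt(0.308^2 + 0.358^2 + 0.914^2)
uc = sqrt(0.094864 + 0.128164 + 0.835396)
uc = 1.0288

1.0288


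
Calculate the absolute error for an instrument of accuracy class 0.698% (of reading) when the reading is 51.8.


Absolute error = (accuracy% / 100) * reading.
Error = (0.698 / 100) * 51.8
Error = 0.00698 * 51.8
Error = 0.3616

0.3616


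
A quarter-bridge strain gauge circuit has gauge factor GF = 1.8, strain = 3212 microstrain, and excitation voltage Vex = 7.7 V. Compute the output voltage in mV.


Quarter bridge output: Vout = (GF * epsilon * Vex) / 4.
Vout = (1.8 * 3212e-6 * 7.7) / 4
Vout = 0.04451832 / 4 V
Vout = 0.01112958 V = 11.1296 mV

11.1296 mV


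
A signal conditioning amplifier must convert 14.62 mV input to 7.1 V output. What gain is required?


Gain = Vout / Vin (converting to same units).
G = 7.1 V / 14.62 mV
G = 7100.0 mV / 14.62 mV
G = 485.64

485.64


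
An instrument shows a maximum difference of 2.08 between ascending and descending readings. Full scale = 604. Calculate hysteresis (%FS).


Hysteresis = (max difference / full scale) * 100%.
H = (2.08 / 604) * 100
H = 0.344 %FS

0.344 %FS


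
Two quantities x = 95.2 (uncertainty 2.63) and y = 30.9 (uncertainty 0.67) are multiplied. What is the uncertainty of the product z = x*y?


For a product z = x*y, the relative uncertainty is:
uz/z = sqrt((ux/x)^2 + (uy/y)^2)
Relative uncertainties: ux/x = 2.63/95.2 = 0.027626
uy/y = 0.67/30.9 = 0.021683
z = 95.2 * 30.9 = 2941.7
uz = 2941.7 * sqrt(0.027626^2 + 0.021683^2) = 103.309

103.309


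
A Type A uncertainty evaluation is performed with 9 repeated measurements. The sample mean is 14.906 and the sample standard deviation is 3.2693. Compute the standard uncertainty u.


The standard uncertainty for Type A evaluation is u = s / sqrt(n).
u = 3.2693 / sqrt(9)
u = 3.2693 / 3.0
u = 1.0898

1.0898


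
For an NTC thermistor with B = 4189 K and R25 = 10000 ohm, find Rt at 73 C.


NTC thermistor equation: Rt = R25 * exp(B * (1/T - 1/T25)).
T in Kelvin: 346.15 K, T25 = 298.15 K
1/T - 1/T25 = 1/346.15 - 1/298.15 = -0.0004651
B * (1/T - 1/T25) = 4189 * -0.0004651 = -1.9483
Rt = 10000 * exp(-1.9483) = 1425.2 ohm

1425.2 ohm


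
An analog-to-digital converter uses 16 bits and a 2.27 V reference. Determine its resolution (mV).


The resolution (LSB) of an ADC is Vref / 2^n.
LSB = 2.27 / 2^16
LSB = 2.27 / 65536
LSB = 3.464e-05 V = 0.03463745 mV

0.03463745 mV


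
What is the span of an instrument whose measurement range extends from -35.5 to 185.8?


Span = upper range - lower range.
Span = 185.8 - (-35.5)
Span = 221.3

221.3


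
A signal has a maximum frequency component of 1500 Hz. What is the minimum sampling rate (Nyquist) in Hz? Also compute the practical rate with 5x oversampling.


By Nyquist theorem, fs_min = 2 * fmax.
fs_min = 2 * 1500 = 3000 Hz
Practical rate = 5 * fs_min = 5 * 3000 = 15000 Hz

fs_min = 3000 Hz, fs_practical = 15000 Hz


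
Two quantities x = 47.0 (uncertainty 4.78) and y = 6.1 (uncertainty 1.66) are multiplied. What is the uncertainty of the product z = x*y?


For a product z = x*y, the relative uncertainty is:
uz/z = sqrt((ux/x)^2 + (uy/y)^2)
Relative uncertainties: ux/x = 4.78/47.0 = 0.101702
uy/y = 1.66/6.1 = 0.272131
z = 47.0 * 6.1 = 286.7
uz = 286.7 * sqrt(0.101702^2 + 0.272131^2) = 83.291

83.291


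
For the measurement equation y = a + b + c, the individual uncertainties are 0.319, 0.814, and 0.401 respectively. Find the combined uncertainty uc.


For a sum of independent quantities, uc = sqrt(u1^2 + u2^2 + u3^2).
uc = sqrt(0.319^2 + 0.814^2 + 0.401^2)
uc = sqrt(0.101761 + 0.662596 + 0.160801)
uc = 0.9619

0.9619


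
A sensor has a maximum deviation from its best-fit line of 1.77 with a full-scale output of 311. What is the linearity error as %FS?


Linearity error = (max deviation / full scale) * 100%.
Linearity = (1.77 / 311) * 100
Linearity = 0.569 %FS

0.569 %FS


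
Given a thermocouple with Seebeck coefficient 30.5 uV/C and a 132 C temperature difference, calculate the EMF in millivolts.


The thermocouple output V = sensitivity * dT.
V = 30.5 uV/C * 132 C
V = 4026.0 uV
V = 4.026 mV

4.026 mV


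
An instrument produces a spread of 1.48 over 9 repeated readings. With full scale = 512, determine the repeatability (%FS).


Repeatability = (spread / full scale) * 100%.
R = (1.48 / 512) * 100
R = 0.289 %FS

0.289 %FS


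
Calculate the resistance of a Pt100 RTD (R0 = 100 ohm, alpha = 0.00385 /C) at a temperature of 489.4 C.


The RTD equation: Rt = R0 * (1 + alpha * T).
Rt = 100 * (1 + 0.00385 * 489.4)
Rt = 100 * (1 + 1.88419)
Rt = 100 * 2.88419
Rt = 288.419 ohm

288.419 ohm


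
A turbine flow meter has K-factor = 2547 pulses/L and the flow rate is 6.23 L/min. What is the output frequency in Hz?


Frequency = K * Q / 60 (converting L/min to L/s).
f = 2547 * 6.23 / 60
f = 15867.81 / 60
f = 264.46 Hz

264.46 Hz


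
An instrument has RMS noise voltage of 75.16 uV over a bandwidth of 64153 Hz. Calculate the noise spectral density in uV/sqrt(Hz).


Noise spectral density = Vrms / sqrt(BW).
NSD = 75.16 / sqrt(64153)
NSD = 75.16 / 253.2844
NSD = 0.2967 uV/sqrt(Hz)

0.2967 uV/sqrt(Hz)


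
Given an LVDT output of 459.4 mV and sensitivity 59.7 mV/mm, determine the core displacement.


Displacement = Vout / sensitivity.
d = 459.4 / 59.7
d = 7.695 mm

7.695 mm


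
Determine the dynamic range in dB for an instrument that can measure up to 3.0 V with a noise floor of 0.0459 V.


Dynamic range = 20 * log10(Vmax / Vnoise).
DR = 20 * log10(3.0 / 0.0459)
DR = 20 * log10(65.36)
DR = 36.31 dB

36.31 dB


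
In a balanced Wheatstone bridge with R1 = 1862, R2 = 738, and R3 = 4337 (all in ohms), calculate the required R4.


At balance: R1*R4 = R2*R3, so R4 = R2*R3/R1.
R4 = 738 * 4337 / 1862
R4 = 3200706 / 1862
R4 = 1718.96 ohm

1718.96 ohm


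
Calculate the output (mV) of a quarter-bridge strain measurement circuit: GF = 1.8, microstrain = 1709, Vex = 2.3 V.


Quarter bridge output: Vout = (GF * epsilon * Vex) / 4.
Vout = (1.8 * 1709e-6 * 2.3) / 4
Vout = 0.00707526 / 4 V
Vout = 0.00176881 V = 1.7688 mV

1.7688 mV


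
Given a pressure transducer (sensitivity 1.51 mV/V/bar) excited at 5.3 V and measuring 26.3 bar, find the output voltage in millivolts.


Output = sensitivity * Vex * P.
Vout = 1.51 * 5.3 * 26.3
Vout = 8.003 * 26.3
Vout = 210.48 mV

210.48 mV


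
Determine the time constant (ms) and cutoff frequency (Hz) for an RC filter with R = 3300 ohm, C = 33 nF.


Time constant: tau = R * C.
tau = 3300 * 3.30e-08 = 0.0001089 s
tau = 0.1089 ms
Cutoff frequency: fc = 1 / (2*pi*R*C).
fc = 1 / (2*pi*0.0001089) = 1461.48 Hz

tau = 0.1089 ms, fc = 1461.48 Hz


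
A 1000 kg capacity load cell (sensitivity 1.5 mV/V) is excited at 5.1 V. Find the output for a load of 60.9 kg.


Vout = rated_output * Vex * (load / capacity).
Vout = 1.5 * 5.1 * (60.9 / 1000)
Vout = 1.5 * 5.1 * 0.0609
Vout = 0.466 mV

0.466 mV


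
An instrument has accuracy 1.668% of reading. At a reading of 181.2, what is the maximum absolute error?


Absolute error = (accuracy% / 100) * reading.
Error = (1.668 / 100) * 181.2
Error = 0.01668 * 181.2
Error = 3.0224

3.0224


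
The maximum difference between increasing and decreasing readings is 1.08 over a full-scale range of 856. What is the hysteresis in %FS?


Hysteresis = (max difference / full scale) * 100%.
H = (1.08 / 856) * 100
H = 0.126 %FS

0.126 %FS


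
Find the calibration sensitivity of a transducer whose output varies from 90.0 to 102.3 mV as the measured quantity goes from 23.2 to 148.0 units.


Sensitivity = (y2 - y1) / (x2 - x1).
S = (102.3 - 90.0) / (148.0 - 23.2)
S = 12.3 / 124.8
S = 0.0986 mV/unit

0.0986 mV/unit


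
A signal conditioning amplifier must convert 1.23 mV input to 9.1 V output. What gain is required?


Gain = Vout / Vin (converting to same units).
G = 9.1 V / 1.23 mV
G = 9100.0 mV / 1.23 mV
G = 7398.37

7398.37


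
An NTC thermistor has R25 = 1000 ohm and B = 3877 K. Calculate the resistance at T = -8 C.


NTC thermistor equation: Rt = R25 * exp(B * (1/T - 1/T25)).
T in Kelvin: 265.15 K, T25 = 298.15 K
1/T - 1/T25 = 1/265.15 - 1/298.15 = 0.00041743
B * (1/T - 1/T25) = 3877 * 0.00041743 = 1.6184
Rt = 1000 * exp(1.6184) = 5045.0 ohm

5045.0 ohm


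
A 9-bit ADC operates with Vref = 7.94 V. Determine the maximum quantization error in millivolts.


The maximum quantization error is +/- LSB/2.
LSB = Vref / 2^n = 7.94 / 512 = 0.01550781 V
Max error = LSB / 2 = 0.01550781 / 2 = 0.00775391 V
Max error = 7.7539 mV

7.7539 mV


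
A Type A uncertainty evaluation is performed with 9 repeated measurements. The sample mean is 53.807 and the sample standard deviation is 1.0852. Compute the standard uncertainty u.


The standard uncertainty for Type A evaluation is u = s / sqrt(n).
u = 1.0852 / sqrt(9)
u = 1.0852 / 3.0
u = 0.3617

0.3617


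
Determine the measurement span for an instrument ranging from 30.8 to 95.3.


Span = upper range - lower range.
Span = 95.3 - (30.8)
Span = 64.5

64.5


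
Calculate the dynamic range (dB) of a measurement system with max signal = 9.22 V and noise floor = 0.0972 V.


Dynamic range = 20 * log10(Vmax / Vnoise).
DR = 20 * log10(9.22 / 0.0972)
DR = 20 * log10(94.86)
DR = 39.54 dB

39.54 dB


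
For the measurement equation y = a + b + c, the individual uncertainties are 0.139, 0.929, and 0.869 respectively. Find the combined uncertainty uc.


For a sum of independent quantities, uc = sqrt(u1^2 + u2^2 + u3^2).
uc = sqrt(0.139^2 + 0.929^2 + 0.869^2)
uc = sqrt(0.019321 + 0.863041 + 0.755161)
uc = 1.2797

1.2797


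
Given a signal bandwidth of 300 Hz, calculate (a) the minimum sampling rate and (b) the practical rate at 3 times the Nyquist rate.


By Nyquist theorem, fs_min = 2 * fmax.
fs_min = 2 * 300 = 600 Hz
Practical rate = 3 * fs_min = 3 * 600 = 1800 Hz

fs_min = 600 Hz, fs_practical = 1800 Hz


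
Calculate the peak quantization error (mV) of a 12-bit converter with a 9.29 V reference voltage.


The maximum quantization error is +/- LSB/2.
LSB = Vref / 2^n = 9.29 / 4096 = 0.00226807 V
Max error = LSB / 2 = 0.00226807 / 2 = 0.00113403 V
Max error = 1.134 mV

1.134 mV


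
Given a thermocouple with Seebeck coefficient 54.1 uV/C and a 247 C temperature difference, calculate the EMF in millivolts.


The thermocouple output V = sensitivity * dT.
V = 54.1 uV/C * 247 C
V = 13362.7 uV
V = 13.363 mV

13.363 mV


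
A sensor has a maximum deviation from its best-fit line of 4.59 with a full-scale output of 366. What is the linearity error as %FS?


Linearity error = (max deviation / full scale) * 100%.
Linearity = (4.59 / 366) * 100
Linearity = 1.254 %FS

1.254 %FS


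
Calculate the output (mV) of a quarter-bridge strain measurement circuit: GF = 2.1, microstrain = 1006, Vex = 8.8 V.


Quarter bridge output: Vout = (GF * epsilon * Vex) / 4.
Vout = (2.1 * 1006e-6 * 8.8) / 4
Vout = 0.01859088 / 4 V
Vout = 0.00464772 V = 4.6477 mV

4.6477 mV


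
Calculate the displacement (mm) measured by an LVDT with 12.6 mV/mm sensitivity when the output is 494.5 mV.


Displacement = Vout / sensitivity.
d = 494.5 / 12.6
d = 39.246 mm

39.246 mm


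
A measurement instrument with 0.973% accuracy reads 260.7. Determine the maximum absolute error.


Absolute error = (accuracy% / 100) * reading.
Error = (0.973 / 100) * 260.7
Error = 0.00973 * 260.7
Error = 2.5366

2.5366


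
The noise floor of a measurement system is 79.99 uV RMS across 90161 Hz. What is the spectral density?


Noise spectral density = Vrms / sqrt(BW).
NSD = 79.99 / sqrt(90161)
NSD = 79.99 / 300.2682
NSD = 0.2664 uV/sqrt(Hz)

0.2664 uV/sqrt(Hz)


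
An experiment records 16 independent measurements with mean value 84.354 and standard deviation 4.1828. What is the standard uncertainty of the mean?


The standard uncertainty for Type A evaluation is u = s / sqrt(n).
u = 4.1828 / sqrt(16)
u = 4.1828 / 4.0
u = 1.0457

1.0457


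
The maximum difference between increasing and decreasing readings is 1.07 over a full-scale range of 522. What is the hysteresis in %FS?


Hysteresis = (max difference / full scale) * 100%.
H = (1.07 / 522) * 100
H = 0.205 %FS

0.205 %FS


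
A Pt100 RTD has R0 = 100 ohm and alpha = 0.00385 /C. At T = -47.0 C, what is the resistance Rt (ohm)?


The RTD equation: Rt = R0 * (1 + alpha * T).
Rt = 100 * (1 + 0.00385 * -47.0)
Rt = 100 * (1 + -0.18095)
Rt = 100 * 0.81905
Rt = 81.905 ohm

81.905 ohm


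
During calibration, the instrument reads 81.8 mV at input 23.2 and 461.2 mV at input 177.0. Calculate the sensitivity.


Sensitivity = (y2 - y1) / (x2 - x1).
S = (461.2 - 81.8) / (177.0 - 23.2)
S = 379.4 / 153.8
S = 2.4668 mV/unit

2.4668 mV/unit


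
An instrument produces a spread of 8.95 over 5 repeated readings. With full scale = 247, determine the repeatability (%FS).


Repeatability = (spread / full scale) * 100%.
R = (8.95 / 247) * 100
R = 3.623 %FS

3.623 %FS


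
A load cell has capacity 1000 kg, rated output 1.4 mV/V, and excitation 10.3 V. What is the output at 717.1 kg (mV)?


Vout = rated_output * Vex * (load / capacity).
Vout = 1.4 * 10.3 * (717.1 / 1000)
Vout = 1.4 * 10.3 * 0.7171
Vout = 10.341 mV

10.341 mV


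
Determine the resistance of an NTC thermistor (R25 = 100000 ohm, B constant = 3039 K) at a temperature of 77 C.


NTC thermistor equation: Rt = R25 * exp(B * (1/T - 1/T25)).
T in Kelvin: 350.15 K, T25 = 298.15 K
1/T - 1/T25 = 1/350.15 - 1/298.15 = -0.0004981
B * (1/T - 1/T25) = 3039 * -0.0004981 = -1.5137
Rt = 100000 * exp(-1.5137) = 22009.0 ohm

22009.0 ohm


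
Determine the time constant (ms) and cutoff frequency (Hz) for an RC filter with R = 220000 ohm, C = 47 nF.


Time constant: tau = R * C.
tau = 220000 * 4.70e-08 = 0.01034 s
tau = 10.34 ms
Cutoff frequency: fc = 1 / (2*pi*R*C).
fc = 1 / (2*pi*0.01034) = 15.39 Hz

tau = 10.34 ms, fc = 15.39 Hz


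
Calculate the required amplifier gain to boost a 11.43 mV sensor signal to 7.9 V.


Gain = Vout / Vin (converting to same units).
G = 7.9 V / 11.43 mV
G = 7900.0 mV / 11.43 mV
G = 691.16

691.16


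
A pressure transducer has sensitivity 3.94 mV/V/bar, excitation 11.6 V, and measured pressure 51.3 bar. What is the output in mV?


Output = sensitivity * Vex * P.
Vout = 3.94 * 11.6 * 51.3
Vout = 45.704 * 51.3
Vout = 2344.62 mV

2344.62 mV


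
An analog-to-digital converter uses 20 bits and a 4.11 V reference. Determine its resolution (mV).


The resolution (LSB) of an ADC is Vref / 2^n.
LSB = 4.11 / 2^20
LSB = 4.11 / 1048576
LSB = 3.92e-06 V = 0.0039196 mV

0.0039196 mV


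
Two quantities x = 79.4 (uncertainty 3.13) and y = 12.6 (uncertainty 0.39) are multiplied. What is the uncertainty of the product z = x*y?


For a product z = x*y, the relative uncertainty is:
uz/z = sqrt((ux/x)^2 + (uy/y)^2)
Relative uncertainties: ux/x = 3.13/79.4 = 0.039421
uy/y = 0.39/12.6 = 0.030952
z = 79.4 * 12.6 = 1000.4
uz = 1000.4 * sqrt(0.039421^2 + 0.030952^2) = 50.142

50.142


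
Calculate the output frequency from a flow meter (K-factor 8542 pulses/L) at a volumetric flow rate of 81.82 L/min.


Frequency = K * Q / 60 (converting L/min to L/s).
f = 8542 * 81.82 / 60
f = 698906.44 / 60
f = 11648.44 Hz

11648.44 Hz


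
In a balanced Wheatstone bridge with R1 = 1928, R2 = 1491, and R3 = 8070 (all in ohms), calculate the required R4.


At balance: R1*R4 = R2*R3, so R4 = R2*R3/R1.
R4 = 1491 * 8070 / 1928
R4 = 12032370 / 1928
R4 = 6240.86 ohm

6240.86 ohm


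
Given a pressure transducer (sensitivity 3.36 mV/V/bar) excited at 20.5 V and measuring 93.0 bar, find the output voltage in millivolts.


Output = sensitivity * Vex * P.
Vout = 3.36 * 20.5 * 93.0
Vout = 68.88 * 93.0
Vout = 6405.84 mV

6405.84 mV


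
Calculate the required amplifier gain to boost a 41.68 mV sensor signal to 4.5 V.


Gain = Vout / Vin (converting to same units).
G = 4.5 V / 41.68 mV
G = 4500.0 mV / 41.68 mV
G = 107.97

107.97


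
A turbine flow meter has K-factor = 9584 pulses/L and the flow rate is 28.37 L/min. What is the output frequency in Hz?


Frequency = K * Q / 60 (converting L/min to L/s).
f = 9584 * 28.37 / 60
f = 271898.08 / 60
f = 4531.63 Hz

4531.63 Hz


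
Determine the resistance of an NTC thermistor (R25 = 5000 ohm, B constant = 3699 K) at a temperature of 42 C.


NTC thermistor equation: Rt = R25 * exp(B * (1/T - 1/T25)).
T in Kelvin: 315.15 K, T25 = 298.15 K
1/T - 1/T25 = 1/315.15 - 1/298.15 = -0.00018092
B * (1/T - 1/T25) = 3699 * -0.00018092 = -0.6692
Rt = 5000 * exp(-0.6692) = 2560.5 ohm

2560.5 ohm


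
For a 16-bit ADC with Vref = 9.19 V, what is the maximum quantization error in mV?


The maximum quantization error is +/- LSB/2.
LSB = Vref / 2^n = 9.19 / 65536 = 0.00014023 V
Max error = LSB / 2 = 0.00014023 / 2 = 7.011e-05 V
Max error = 0.0701 mV

0.0701 mV


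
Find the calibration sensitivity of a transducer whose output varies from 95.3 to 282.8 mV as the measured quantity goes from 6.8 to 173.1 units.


Sensitivity = (y2 - y1) / (x2 - x1).
S = (282.8 - 95.3) / (173.1 - 6.8)
S = 187.5 / 166.3
S = 1.1275 mV/unit

1.1275 mV/unit


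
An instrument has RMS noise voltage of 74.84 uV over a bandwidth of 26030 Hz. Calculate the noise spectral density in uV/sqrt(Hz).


Noise spectral density = Vrms / sqrt(BW).
NSD = 74.84 / sqrt(26030)
NSD = 74.84 / 161.3382
NSD = 0.4639 uV/sqrt(Hz)

0.4639 uV/sqrt(Hz)


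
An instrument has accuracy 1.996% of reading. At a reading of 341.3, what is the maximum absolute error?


Absolute error = (accuracy% / 100) * reading.
Error = (1.996 / 100) * 341.3
Error = 0.01996 * 341.3
Error = 6.8123

6.8123


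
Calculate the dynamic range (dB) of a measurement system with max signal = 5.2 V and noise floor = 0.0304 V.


Dynamic range = 20 * log10(Vmax / Vnoise).
DR = 20 * log10(5.2 / 0.0304)
DR = 20 * log10(171.05)
DR = 44.66 dB

44.66 dB


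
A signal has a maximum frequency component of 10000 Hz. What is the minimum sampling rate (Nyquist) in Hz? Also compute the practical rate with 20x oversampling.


By Nyquist theorem, fs_min = 2 * fmax.
fs_min = 2 * 10000 = 20000 Hz
Practical rate = 20 * fs_min = 20 * 20000 = 400000 Hz

fs_min = 20000 Hz, fs_practical = 400000 Hz


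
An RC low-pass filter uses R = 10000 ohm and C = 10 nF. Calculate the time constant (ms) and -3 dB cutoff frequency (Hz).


Time constant: tau = R * C.
tau = 10000 * 1.00e-08 = 0.0001 s
tau = 0.1 ms
Cutoff frequency: fc = 1 / (2*pi*R*C).
fc = 1 / (2*pi*0.0001) = 1591.55 Hz

tau = 0.1 ms, fc = 1591.55 Hz


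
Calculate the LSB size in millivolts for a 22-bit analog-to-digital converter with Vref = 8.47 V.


The resolution (LSB) of an ADC is Vref / 2^n.
LSB = 8.47 / 2^22
LSB = 8.47 / 4194304
LSB = 2.02e-06 V = 0.00201941 mV

0.00201941 mV


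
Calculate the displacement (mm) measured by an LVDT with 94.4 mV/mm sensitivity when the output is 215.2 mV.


Displacement = Vout / sensitivity.
d = 215.2 / 94.4
d = 2.28 mm

2.28 mm


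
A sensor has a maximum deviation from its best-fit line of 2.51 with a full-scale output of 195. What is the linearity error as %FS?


Linearity error = (max deviation / full scale) * 100%.
Linearity = (2.51 / 195) * 100
Linearity = 1.287 %FS

1.287 %FS


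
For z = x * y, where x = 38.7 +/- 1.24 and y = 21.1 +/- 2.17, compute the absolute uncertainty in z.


For a product z = x*y, the relative uncertainty is:
uz/z = sqrt((ux/x)^2 + (uy/y)^2)
Relative uncertainties: ux/x = 1.24/38.7 = 0.032041
uy/y = 2.17/21.1 = 0.102844
z = 38.7 * 21.1 = 816.6
uz = 816.6 * sqrt(0.032041^2 + 0.102844^2) = 87.96

87.96


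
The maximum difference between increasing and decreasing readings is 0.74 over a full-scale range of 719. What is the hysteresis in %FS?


Hysteresis = (max difference / full scale) * 100%.
H = (0.74 / 719) * 100
H = 0.103 %FS

0.103 %FS


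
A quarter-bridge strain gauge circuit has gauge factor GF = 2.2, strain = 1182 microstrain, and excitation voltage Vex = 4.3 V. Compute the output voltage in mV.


Quarter bridge output: Vout = (GF * epsilon * Vex) / 4.
Vout = (2.2 * 1182e-6 * 4.3) / 4
Vout = 0.01118172 / 4 V
Vout = 0.00279543 V = 2.7954 mV

2.7954 mV


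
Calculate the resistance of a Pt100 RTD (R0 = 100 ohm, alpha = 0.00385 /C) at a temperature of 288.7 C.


The RTD equation: Rt = R0 * (1 + alpha * T).
Rt = 100 * (1 + 0.00385 * 288.7)
Rt = 100 * (1 + 1.111495)
Rt = 100 * 2.111495
Rt = 211.149 ohm

211.149 ohm


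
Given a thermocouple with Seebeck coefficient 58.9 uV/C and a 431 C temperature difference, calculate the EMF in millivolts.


The thermocouple output V = sensitivity * dT.
V = 58.9 uV/C * 431 C
V = 25385.9 uV
V = 25.386 mV

25.386 mV


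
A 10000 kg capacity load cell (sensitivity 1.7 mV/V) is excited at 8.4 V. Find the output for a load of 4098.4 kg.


Vout = rated_output * Vex * (load / capacity).
Vout = 1.7 * 8.4 * (4098.4 / 10000)
Vout = 1.7 * 8.4 * 0.40984
Vout = 5.853 mV

5.853 mV


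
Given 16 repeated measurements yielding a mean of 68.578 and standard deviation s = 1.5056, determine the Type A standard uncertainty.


The standard uncertainty for Type A evaluation is u = s / sqrt(n).
u = 1.5056 / sqrt(16)
u = 1.5056 / 4.0
u = 0.3764

0.3764


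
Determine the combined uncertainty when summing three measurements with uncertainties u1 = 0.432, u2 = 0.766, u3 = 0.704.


For a sum of independent quantities, uc = sqrt(u1^2 + u2^2 + u3^2).
uc = sqrt(0.432^2 + 0.766^2 + 0.704^2)
uc = sqrt(0.186624 + 0.586756 + 0.495616)
uc = 1.1265

1.1265


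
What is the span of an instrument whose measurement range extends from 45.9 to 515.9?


Span = upper range - lower range.
Span = 515.9 - (45.9)
Span = 470.0

470.0


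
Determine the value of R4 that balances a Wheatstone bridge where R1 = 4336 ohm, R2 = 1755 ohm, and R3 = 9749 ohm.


At balance: R1*R4 = R2*R3, so R4 = R2*R3/R1.
R4 = 1755 * 9749 / 4336
R4 = 17109495 / 4336
R4 = 3945.92 ohm

3945.92 ohm


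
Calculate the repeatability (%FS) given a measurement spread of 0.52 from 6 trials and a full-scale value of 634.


Repeatability = (spread / full scale) * 100%.
R = (0.52 / 634) * 100
R = 0.082 %FS

0.082 %FS


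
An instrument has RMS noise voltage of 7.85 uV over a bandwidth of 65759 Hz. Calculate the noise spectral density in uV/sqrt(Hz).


Noise spectral density = Vrms / sqrt(BW).
NSD = 7.85 / sqrt(65759)
NSD = 7.85 / 256.4352
NSD = 0.0306 uV/sqrt(Hz)

0.0306 uV/sqrt(Hz)


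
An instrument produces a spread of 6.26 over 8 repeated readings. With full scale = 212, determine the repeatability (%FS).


Repeatability = (spread / full scale) * 100%.
R = (6.26 / 212) * 100
R = 2.953 %FS

2.953 %FS


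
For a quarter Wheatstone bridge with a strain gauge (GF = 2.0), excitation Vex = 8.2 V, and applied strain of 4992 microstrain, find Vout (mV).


Quarter bridge output: Vout = (GF * epsilon * Vex) / 4.
Vout = (2.0 * 4992e-6 * 8.2) / 4
Vout = 0.0818688 / 4 V
Vout = 0.0204672 V = 20.4672 mV

20.4672 mV


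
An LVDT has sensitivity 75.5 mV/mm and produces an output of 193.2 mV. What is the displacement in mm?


Displacement = Vout / sensitivity.
d = 193.2 / 75.5
d = 2.559 mm

2.559 mm


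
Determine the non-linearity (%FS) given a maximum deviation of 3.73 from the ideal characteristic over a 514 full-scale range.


Linearity error = (max deviation / full scale) * 100%.
Linearity = (3.73 / 514) * 100
Linearity = 0.726 %FS

0.726 %FS


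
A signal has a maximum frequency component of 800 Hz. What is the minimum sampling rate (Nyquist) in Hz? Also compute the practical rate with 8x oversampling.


By Nyquist theorem, fs_min = 2 * fmax.
fs_min = 2 * 800 = 1600 Hz
Practical rate = 8 * fs_min = 8 * 1600 = 12800 Hz

fs_min = 1600 Hz, fs_practical = 12800 Hz


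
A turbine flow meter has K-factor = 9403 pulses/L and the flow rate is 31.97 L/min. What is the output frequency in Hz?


Frequency = K * Q / 60 (converting L/min to L/s).
f = 9403 * 31.97 / 60
f = 300613.91 / 60
f = 5010.23 Hz

5010.23 Hz


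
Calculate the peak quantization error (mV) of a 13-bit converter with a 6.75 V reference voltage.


The maximum quantization error is +/- LSB/2.
LSB = Vref / 2^n = 6.75 / 8192 = 0.00082397 V
Max error = LSB / 2 = 0.00082397 / 2 = 0.00041199 V
Max error = 0.412 mV

0.412 mV


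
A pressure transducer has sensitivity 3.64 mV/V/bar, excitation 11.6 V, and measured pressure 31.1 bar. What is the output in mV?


Output = sensitivity * Vex * P.
Vout = 3.64 * 11.6 * 31.1
Vout = 42.224 * 31.1
Vout = 1313.17 mV

1313.17 mV


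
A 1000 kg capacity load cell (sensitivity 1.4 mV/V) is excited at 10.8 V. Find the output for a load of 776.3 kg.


Vout = rated_output * Vex * (load / capacity).
Vout = 1.4 * 10.8 * (776.3 / 1000)
Vout = 1.4 * 10.8 * 0.7763
Vout = 11.738 mV

11.738 mV


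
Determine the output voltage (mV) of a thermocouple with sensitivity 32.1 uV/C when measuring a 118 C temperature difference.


The thermocouple output V = sensitivity * dT.
V = 32.1 uV/C * 118 C
V = 3787.8 uV
V = 3.788 mV

3.788 mV


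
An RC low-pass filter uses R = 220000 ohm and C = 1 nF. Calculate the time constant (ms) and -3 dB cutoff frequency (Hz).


Time constant: tau = R * C.
tau = 220000 * 1.00e-09 = 0.00022 s
tau = 0.22 ms
Cutoff frequency: fc = 1 / (2*pi*R*C).
fc = 1 / (2*pi*0.00022) = 723.43 Hz

tau = 0.22 ms, fc = 723.43 Hz


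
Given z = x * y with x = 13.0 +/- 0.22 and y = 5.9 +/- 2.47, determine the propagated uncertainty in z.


For a product z = x*y, the relative uncertainty is:
uz/z = sqrt((ux/x)^2 + (uy/y)^2)
Relative uncertainties: ux/x = 0.22/13.0 = 0.016923
uy/y = 2.47/5.9 = 0.418644
z = 13.0 * 5.9 = 76.7
uz = 76.7 * sqrt(0.016923^2 + 0.418644^2) = 32.136

32.136


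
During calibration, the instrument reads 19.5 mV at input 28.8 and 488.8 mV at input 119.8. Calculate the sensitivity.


Sensitivity = (y2 - y1) / (x2 - x1).
S = (488.8 - 19.5) / (119.8 - 28.8)
S = 469.3 / 91.0
S = 5.1571 mV/unit

5.1571 mV/unit


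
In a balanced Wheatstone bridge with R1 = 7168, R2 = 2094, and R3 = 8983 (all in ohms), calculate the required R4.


At balance: R1*R4 = R2*R3, so R4 = R2*R3/R1.
R4 = 2094 * 8983 / 7168
R4 = 18810402 / 7168
R4 = 2624.22 ohm

2624.22 ohm


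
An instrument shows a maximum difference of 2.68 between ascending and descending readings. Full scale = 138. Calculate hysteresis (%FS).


Hysteresis = (max difference / full scale) * 100%.
H = (2.68 / 138) * 100
H = 1.942 %FS

1.942 %FS


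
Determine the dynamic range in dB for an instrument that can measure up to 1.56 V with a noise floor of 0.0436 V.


Dynamic range = 20 * log10(Vmax / Vnoise).
DR = 20 * log10(1.56 / 0.0436)
DR = 20 * log10(35.78)
DR = 31.07 dB

31.07 dB


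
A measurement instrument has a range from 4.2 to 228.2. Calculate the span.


Span = upper range - lower range.
Span = 228.2 - (4.2)
Span = 224.0

224.0


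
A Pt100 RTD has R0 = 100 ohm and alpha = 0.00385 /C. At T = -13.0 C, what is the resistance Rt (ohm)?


The RTD equation: Rt = R0 * (1 + alpha * T).
Rt = 100 * (1 + 0.00385 * -13.0)
Rt = 100 * (1 + -0.05005)
Rt = 100 * 0.94995
Rt = 94.995 ohm

94.995 ohm


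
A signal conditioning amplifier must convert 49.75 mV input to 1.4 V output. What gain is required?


Gain = Vout / Vin (converting to same units).
G = 1.4 V / 49.75 mV
G = 1400.0 mV / 49.75 mV
G = 28.14

28.14


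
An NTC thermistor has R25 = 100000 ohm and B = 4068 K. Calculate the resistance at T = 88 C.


NTC thermistor equation: Rt = R25 * exp(B * (1/T - 1/T25)).
T in Kelvin: 361.15 K, T25 = 298.15 K
1/T - 1/T25 = 1/361.15 - 1/298.15 = -0.00058508
B * (1/T - 1/T25) = 4068 * -0.00058508 = -2.3801
Rt = 100000 * exp(-2.3801) = 9253.9 ohm

9253.9 ohm


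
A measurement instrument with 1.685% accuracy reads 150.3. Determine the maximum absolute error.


Absolute error = (accuracy% / 100) * reading.
Error = (1.685 / 100) * 150.3
Error = 0.01685 * 150.3
Error = 2.5326

2.5326


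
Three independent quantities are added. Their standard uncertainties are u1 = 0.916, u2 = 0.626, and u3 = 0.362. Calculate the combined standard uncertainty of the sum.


For a sum of independent quantities, uc = sqrt(u1^2 + u2^2 + u3^2).
uc = sqrt(0.916^2 + 0.626^2 + 0.362^2)
uc = sqrt(0.839056 + 0.391876 + 0.131044)
uc = 1.167

1.167


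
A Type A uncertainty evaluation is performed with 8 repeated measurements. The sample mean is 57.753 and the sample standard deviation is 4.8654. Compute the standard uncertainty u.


The standard uncertainty for Type A evaluation is u = s / sqrt(n).
u = 4.8654 / sqrt(8)
u = 4.8654 / 2.8284
u = 1.7202

1.7202


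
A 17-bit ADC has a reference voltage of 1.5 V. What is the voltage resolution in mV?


The resolution (LSB) of an ADC is Vref / 2^n.
LSB = 1.5 / 2^17
LSB = 1.5 / 131072
LSB = 1.144e-05 V = 0.01144409 mV

0.01144409 mV


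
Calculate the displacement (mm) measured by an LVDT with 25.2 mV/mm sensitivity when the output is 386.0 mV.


Displacement = Vout / sensitivity.
d = 386.0 / 25.2
d = 15.317 mm

15.317 mm


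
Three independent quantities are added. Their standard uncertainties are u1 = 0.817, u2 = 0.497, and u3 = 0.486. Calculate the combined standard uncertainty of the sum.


For a sum of independent quantities, uc = sqrt(u1^2 + u2^2 + u3^2).
uc = sqrt(0.817^2 + 0.497^2 + 0.486^2)
uc = sqrt(0.667489 + 0.247009 + 0.236196)
uc = 1.0727

1.0727


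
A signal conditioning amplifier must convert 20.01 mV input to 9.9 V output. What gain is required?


Gain = Vout / Vin (converting to same units).
G = 9.9 V / 20.01 mV
G = 9900.0 mV / 20.01 mV
G = 494.75

494.75


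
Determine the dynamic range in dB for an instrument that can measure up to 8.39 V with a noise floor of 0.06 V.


Dynamic range = 20 * log10(Vmax / Vnoise).
DR = 20 * log10(8.39 / 0.06)
DR = 20 * log10(139.83)
DR = 42.91 dB

42.91 dB
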